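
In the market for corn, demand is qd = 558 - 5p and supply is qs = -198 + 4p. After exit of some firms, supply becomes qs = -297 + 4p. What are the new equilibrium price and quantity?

p' = 95, q' = 83

Original equilibrium: p* = 84, q* = 138.
New equilibrium: 558 - 5p = -297 + 4p, so 855 = 9p and p' = 95; q' = 558 − 5(95) = 83.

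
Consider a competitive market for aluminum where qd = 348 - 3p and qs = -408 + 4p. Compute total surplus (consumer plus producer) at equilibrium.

Total surplus = 168

Equilibrium: 348 - 3p = -408 + 4p gives p* = 108, q* = 24.
Demand choke price: p = 116; supply starts at p = 102.
CS = ½(116 − 108)(24) = 96; PS = ½(108 − 102)(24) = 72.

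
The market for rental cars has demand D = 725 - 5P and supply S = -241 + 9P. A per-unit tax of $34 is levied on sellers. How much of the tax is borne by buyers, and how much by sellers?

Buyers bear 153/7, sellers bear 85/7

Pre-tax equilibrium: P* = 69, Q* = 380.
Tax on sellers shifts supply to S = -241 + 9(P − 34) = -547 + 9P.
725 - 5P = -547 + 9P gives buyer price Pb = 636/7; sellers receive Ps = 636/7 − 34 = 398/7.
New quantity: Q = 725 − 5(636/7) = 1895/7.
Buyer burden = 636/7 − 69 = 153/7; seller burden = 69 − 398/7 = 85/7.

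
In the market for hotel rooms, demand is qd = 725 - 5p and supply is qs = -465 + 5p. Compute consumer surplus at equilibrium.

Equilibrium: 725 - 5p = -465 + 5p gives p* = 119, q* = 130.
Demand choke price (qd = 0): p = 145.
CS = ½(145 − 119)(130) = 1690.

Consumer surplus = 1690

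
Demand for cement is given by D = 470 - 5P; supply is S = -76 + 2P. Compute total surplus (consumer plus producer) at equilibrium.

Total surplus = 2240

Equilibrium: 470 - 5P = -76 + 2P gives P* = 78, Q* = 80.
Demand choke price: P = 94; supply starts at P = 38.
CS = ½(94 − 78)(80) = 640; PS = ½(78 − 38)(80) = 1600.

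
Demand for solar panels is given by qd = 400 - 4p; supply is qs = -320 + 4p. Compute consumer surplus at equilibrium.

Consumer surplus = 200

Equilibrium: 400 - 4p = -320 + 4p gives p* = 90, q* = 40.
Demand choke price (qd = 0): p = 100.
CS = ½(100 − 90)(40) = 200.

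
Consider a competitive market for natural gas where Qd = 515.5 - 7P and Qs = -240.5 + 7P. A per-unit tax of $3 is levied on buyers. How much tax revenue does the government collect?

Pre-tax equilibrium: P* = 54, Q* = 137.5.
Tax on buyers shifts demand to Qd = 515.5 − 7(P + 3) = 494.5 - 7P.
494.5 - 7P = -240.5 + 7P gives seller price Ps = 52.5; buyers pay Pb = 52.5 + 3 = 55.5.
New quantity: Q = 515.5 − 7(55.5) = 127.
Revenue = 3 × 127 = 381.

Tax revenue = 381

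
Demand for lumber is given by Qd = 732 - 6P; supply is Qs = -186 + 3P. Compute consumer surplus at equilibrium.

Consumer surplus = 1200

Equilibrium: 732 - 6P = -186 + 3P gives P* = 102, Q* = 120.
Demand choke price (Qd = 0): P = 122.
CS = ½(122 − 102)(120) = 1200.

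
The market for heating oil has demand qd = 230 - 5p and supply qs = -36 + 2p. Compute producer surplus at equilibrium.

Equilibrium: 230 - 5p = -36 + 2p gives p* = 38, q* = 40.
Supply starts at p = 18 (where qs = 0).
PS = ½(38 − 18)(40) = 400.

Producer surplus = 400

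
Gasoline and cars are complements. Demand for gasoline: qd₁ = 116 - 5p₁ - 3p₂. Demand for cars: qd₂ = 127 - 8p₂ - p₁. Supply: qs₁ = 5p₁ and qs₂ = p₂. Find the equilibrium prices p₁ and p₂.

p₁ = 221/29, p₂ = 1154/87

Market 1: 116 - 5p₁ - 3p₂ = 5p₁ → 10p₁ + 3p₂ = 116.
Market 2: 9p₂ + p₁ = 127.
Eliminating p₂: 9×(1) − 3×(2) gives 87p₁ = 663, so p₁ = 221/29.
Back-substitute into (2): p₂ = (127 − 1×221/29) / 9 = 1154/87.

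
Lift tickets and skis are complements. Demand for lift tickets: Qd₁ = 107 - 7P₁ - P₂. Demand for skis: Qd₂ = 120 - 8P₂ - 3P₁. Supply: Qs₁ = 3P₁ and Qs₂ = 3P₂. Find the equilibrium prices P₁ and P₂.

P₁ = 1057/107, P₂ = 879/107

Market 1: 107 - 7P₁ - P₂ = 3P₁ → 10P₁ + P₂ = 107.
Market 2: 11P₂ + 3P₁ = 120.
Eliminating P₂: 11×(1) − 1×(2) gives 107P₁ = 1057, so P₁ = 1057/107.
Back-substitute into (2): P₂ = (120 − 3×1057/107) / 11 = 879/107.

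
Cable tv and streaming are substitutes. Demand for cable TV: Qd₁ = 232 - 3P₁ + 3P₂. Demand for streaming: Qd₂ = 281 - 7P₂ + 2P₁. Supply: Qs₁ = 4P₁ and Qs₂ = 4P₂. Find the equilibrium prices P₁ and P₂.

P₁ = 3395/71, P₂ = 2431/71

Market 1: 232 - 3P₁ + 3P₂ = 4P₁ → 7P₁ - 3P₂ = 232.
Market 2: 11P₂ - 2P₁ = 281.
Eliminating P₂: 11×(1) + 3×(2) gives 71P₁ = 3395, so P₁ = 3395/71.
Back-substitute into (2): P₂ = (281 + 2×3395/71) / 11 = 2431/71.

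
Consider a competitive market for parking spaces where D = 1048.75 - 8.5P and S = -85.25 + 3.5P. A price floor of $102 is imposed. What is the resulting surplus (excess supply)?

Equilibrium price would be P* = 94.5, so the floor at 102 binds.
At P = 102: D = 181.75, S = 271.75.
Surplus = 271.75 − 181.75 = 90.

Surplus = 90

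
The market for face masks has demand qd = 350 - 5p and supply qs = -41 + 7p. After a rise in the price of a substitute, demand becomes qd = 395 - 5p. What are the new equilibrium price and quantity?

p' = 109/3, q' = 640/3

Original equilibrium: p* = 391/12, q* = 2245/12.
New equilibrium: 395 - 5p = -41 + 7p, so 436 = 12p and p' = 109/3; q' = 395 − 5(109/3) = 640/3.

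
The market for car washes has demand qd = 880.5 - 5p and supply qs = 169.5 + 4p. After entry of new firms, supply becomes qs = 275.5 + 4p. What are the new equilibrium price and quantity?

Original equilibrium: p* = 79, q* = 485.5.
New equilibrium: 880.5 - 5p = 275.5 + 4p, so 605 = 9p and p' = 605/9; q' = 880.5 − 5(605/9) = 9799/18.

p' = 605/9, q' = 9799/18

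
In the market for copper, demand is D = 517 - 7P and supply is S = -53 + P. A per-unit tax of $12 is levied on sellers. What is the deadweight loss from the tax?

Pre-tax equilibrium: P* = 71.25, Q* = 18.25.
Tax on sellers shifts supply to S = -53 + 1(P − 12) = -65 + P.
517 - 7P = -65 + P gives buyer price Pb = 72.75; sellers receive Ps = 72.75 − 12 = 60.75.
New quantity: Q = 517 − 7(72.75) = 7.75.
DWL = ½ × 12 × (18.25 − 7.75) = 63.

Deadweight loss = 63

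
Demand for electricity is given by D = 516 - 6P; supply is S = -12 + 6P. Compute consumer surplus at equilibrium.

Equilibrium: 516 - 6P = -12 + 6P gives P* = 44, Q* = 252.
Demand choke price (D = 0): P = 86.
CS = ½(86 − 44)(252) = 5292.

Consumer surplus = 5292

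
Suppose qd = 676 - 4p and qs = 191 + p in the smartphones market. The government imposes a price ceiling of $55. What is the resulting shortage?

Equilibrium price would be p* = 97, so the ceiling at 55 binds.
At p = 55: qd = 676 − 4(55) = 456, qs = 191 + 1(55) = 246.
Shortage = 456 − 246 = 210.

Shortage = 210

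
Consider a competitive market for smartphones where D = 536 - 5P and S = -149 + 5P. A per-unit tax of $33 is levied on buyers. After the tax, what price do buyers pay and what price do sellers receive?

Pre-tax equilibrium: P* = 68.5, Q* = 193.5.
Tax on buyers shifts demand to D = 536 − 5(P + 33) = 371 - 5P.
371 - 5P = -149 + 5P gives seller price Ps = 52; buyers pay Pb = 52 + 33 = 85.
New quantity: Q = 536 − 5(85) = 111.

Buyers pay $85, sellers receive $52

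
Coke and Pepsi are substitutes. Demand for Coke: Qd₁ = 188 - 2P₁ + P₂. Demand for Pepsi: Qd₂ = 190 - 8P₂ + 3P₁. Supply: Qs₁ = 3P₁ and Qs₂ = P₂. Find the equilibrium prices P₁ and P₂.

Market 1: 188 - 2P₁ + P₂ = 3P₁ → 5P₁ - P₂ = 188.
Market 2: 9P₂ - 3P₁ = 190.
Eliminating P₂: 9×(1) + 1×(2) gives 42P₁ = 1882, so P₁ = 941/21.
Back-substitute into (2): P₂ = (190 + 3×941/21) / 9 = 757/21.

P₁ = 941/21, P₂ = 757/21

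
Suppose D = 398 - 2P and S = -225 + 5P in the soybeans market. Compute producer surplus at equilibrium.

Equilibrium: 398 - 2P = -225 + 5P gives P* = 89, Q* = 220.
Supply starts at P = 45 (where S = 0).
PS = ½(89 − 45)(220) = 4840.

Producer surplus = 4840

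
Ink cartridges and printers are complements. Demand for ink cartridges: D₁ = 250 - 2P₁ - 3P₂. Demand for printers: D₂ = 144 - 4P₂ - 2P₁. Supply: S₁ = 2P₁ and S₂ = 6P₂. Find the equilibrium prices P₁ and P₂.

Market 1: 250 - 2P₁ - 3P₂ = 2P₁ → 4P₁ + 3P₂ = 250.
Market 2: 10P₂ + 2P₁ = 144.
Eliminating P₂: 10×(1) − 3×(2) gives 34P₁ = 2068, so P₁ = 1034/17.
Back-substitute into (2): P₂ = (144 − 2×1034/17) / 10 = 38/17.

P₁ = 1034/17, P₂ = 38/17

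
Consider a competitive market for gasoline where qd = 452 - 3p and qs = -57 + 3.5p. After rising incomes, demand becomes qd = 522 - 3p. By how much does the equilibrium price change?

Original equilibrium: p* = 1018/13, q* = 2822/13.
New equilibrium: 522 - 3p = -57 + 3.5p, so 579 = 6.5p and p' = 1158/13; q' = 522 − 3(1158/13) = 3312/13.
Change in price: 1158/13 − 1018/13 = 140/13.

Δp = 140/13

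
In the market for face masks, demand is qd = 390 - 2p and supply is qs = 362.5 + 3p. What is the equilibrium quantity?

q* = 379

Set qd = qs: 390 - 2p = 362.5 + 3p.
27.5 = 5p, so p* = 5.5.
q* = 390 − 2(5.5) = 379.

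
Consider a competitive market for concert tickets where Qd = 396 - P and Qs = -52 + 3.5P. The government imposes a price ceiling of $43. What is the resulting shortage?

Equilibrium price would be P* = 896/9, so the ceiling at 43 binds.
At P = 43: Qd = 396 − 1(43) = 353, Qs = -52 + 3.5(43) = 98.5.
Shortage = 353 − 98.5 = 254.5.

Shortage = 254.5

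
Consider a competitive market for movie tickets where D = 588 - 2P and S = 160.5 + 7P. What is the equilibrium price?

P* = 47.5

Set D = S: 588 - 2P = 160.5 + 7P.
427.5 = 9P, so P* = 47.5.
Q* = 588 − 2(47.5) = 493.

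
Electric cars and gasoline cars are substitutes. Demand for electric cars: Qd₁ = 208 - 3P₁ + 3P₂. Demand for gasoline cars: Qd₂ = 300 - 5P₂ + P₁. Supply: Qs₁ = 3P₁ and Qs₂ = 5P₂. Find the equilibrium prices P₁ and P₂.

Market 1: 208 - 3P₁ + 3P₂ = 3P₁ → 6P₁ - 3P₂ = 208.
Market 2: 10P₂ - P₁ = 300.
Eliminating P₂: 10×(1) + 3×(2) gives 57P₁ = 2980, so P₁ = 2980/57.
Back-substitute into (2): P₂ = (300 + 1×2980/57) / 10 = 2008/57.

P₁ = 2980/57, P₂ = 2008/57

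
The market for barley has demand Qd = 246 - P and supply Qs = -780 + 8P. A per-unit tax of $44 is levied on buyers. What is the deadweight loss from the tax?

Deadweight loss = 7744/9

Pre-tax equilibrium: P* = 114, Q* = 132.
Tax on buyers shifts demand to Qd = 246 − 1(P + 44) = 202 - P.
202 - P = -780 + 8P gives seller price Ps = 982/9; buyers pay Pb = 982/9 + 44 = 1378/9.
New quantity: Q = 246 − 1(1378/9) = 836/9.
DWL = ½ × 44 × (132 − 836/9) = 7744/9.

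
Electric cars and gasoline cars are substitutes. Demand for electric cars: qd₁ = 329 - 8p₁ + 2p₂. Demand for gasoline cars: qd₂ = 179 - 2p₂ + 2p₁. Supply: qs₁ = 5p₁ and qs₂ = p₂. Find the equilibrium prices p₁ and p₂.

p₁ = 269/7, p₂ = 597/7

Market 1: 329 - 8p₁ + 2p₂ = 5p₁ → 13p₁ - 2p₂ = 329.
Market 2: 3p₂ - 2p₁ = 179.
Eliminating p₂: 3×(1) + 2×(2) gives 35p₁ = 1345, so p₁ = 269/7.
Back-substitute into (2): p₂ = (179 + 2×269/7) / 3 = 597/7.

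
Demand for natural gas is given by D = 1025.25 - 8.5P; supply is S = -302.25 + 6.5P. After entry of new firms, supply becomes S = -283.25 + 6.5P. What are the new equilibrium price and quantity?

Original equilibrium: P* = 88.5, Q* = 273.
New equilibrium: 1025.25 - 8.5P = -283.25 + 6.5P, so 1308.5 = 15P and P' = 2617/30; Q' = 1025.25 − 8.5(2617/30) = 8513/30.

P' = 2617/30, Q' = 8513/30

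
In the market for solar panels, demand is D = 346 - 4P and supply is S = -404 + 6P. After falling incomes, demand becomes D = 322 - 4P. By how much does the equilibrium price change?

Original equilibrium: P* = 75, Q* = 46.
New equilibrium: 322 - 4P = -404 + 6P, so 726 = 10P and P' = 72.6; Q' = 322 − 4(72.6) = 31.6.
Change in price: 72.6 − 75 = -2.4.

ΔP = -2.4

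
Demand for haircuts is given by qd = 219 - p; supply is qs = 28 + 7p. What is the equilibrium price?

Set qd = qs: 219 - p = 28 + 7p.
191 = 8p, so p* = 23.875.
q* = 219 − 1(23.875) = 195.125.

p* = 23.875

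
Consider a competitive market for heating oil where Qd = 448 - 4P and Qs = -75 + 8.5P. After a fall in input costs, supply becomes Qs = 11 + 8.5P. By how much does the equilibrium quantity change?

Original equilibrium: P* = 41.84, Q* = 280.64.
New equilibrium: 448 - 4P = 11 + 8.5P, so 437 = 12.5P and P' = 34.96; Q' = 448 − 4(34.96) = 308.16.
Change in quantity: 308.16 − 280.64 = 27.52.

ΔQ = 27.52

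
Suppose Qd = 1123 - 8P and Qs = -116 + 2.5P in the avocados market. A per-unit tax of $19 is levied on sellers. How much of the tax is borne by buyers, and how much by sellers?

Buyers bear 95/21, sellers bear 304/21

Pre-tax equilibrium: P* = 118, Q* = 179.
Tax on sellers shifts supply to Qs = -116 + 2.5(P − 19) = -163.5 + 2.5P.
1123 - 8P = -163.5 + 2.5P gives buyer price Pb = 2573/21; sellers receive Ps = 2573/21 − 19 = 2174/21.
New quantity: Q = 1123 − 8(2573/21) = 2999/21.
Buyer burden = 2573/21 − 118 = 95/21; seller burden = 118 − 2174/21 = 304/21.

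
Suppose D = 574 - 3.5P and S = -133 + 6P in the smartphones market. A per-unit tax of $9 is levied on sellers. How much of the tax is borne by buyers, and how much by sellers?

Buyers bear 108/19, sellers bear 63/19

Pre-tax equilibrium: P* = 1414/19, Q* = 5957/19.
Tax on sellers shifts supply to S = -133 + 6(P − 9) = -187 + 6P.
574 - 3.5P = -187 + 6P gives buyer price Pb = 1522/19; sellers receive Ps = 1522/19 − 9 = 1351/19.
New quantity: Q = 574 − 3.5(1522/19) = 5579/19.
Buyer burden = 1522/19 − 1414/19 = 108/19; seller burden = 1414/19 − 1351/19 = 63/19.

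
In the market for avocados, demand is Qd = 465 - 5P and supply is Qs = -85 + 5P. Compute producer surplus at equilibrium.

Equilibrium: 465 - 5P = -85 + 5P gives P* = 55, Q* = 190.
Supply starts at P = 17 (where Qs = 0).
PS = ½(55 − 17)(190) = 3610.

Producer surplus = 3610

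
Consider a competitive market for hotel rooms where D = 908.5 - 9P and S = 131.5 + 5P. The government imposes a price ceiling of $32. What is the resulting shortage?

Equilibrium price would be P* = 55.5, so the ceiling at 32 binds.
At P = 32: D = 908.5 − 9(32) = 620.5, S = 131.5 + 5(32) = 291.5.
Shortage = 620.5 − 291.5 = 329.

Shortage = 329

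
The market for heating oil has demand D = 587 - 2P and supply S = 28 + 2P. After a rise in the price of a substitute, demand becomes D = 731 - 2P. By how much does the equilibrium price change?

ΔP = 36

Original equilibrium: P* = 139.75, Q* = 307.5.
New equilibrium: 731 - 2P = 28 + 2P, so 703 = 4P and P' = 175.75; Q' = 731 − 2(175.75) = 379.5.
Change in price: 175.75 − 139.75 = 36.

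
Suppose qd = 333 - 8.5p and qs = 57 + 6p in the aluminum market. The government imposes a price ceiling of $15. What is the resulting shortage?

Shortage = 58.5

Equilibrium price would be p* = 552/29, so the ceiling at 15 binds.
At p = 15: qd = 333 − 8.5(15) = 205.5, qs = 57 + 6(15) = 147.
Shortage = 205.5 − 147 = 58.5.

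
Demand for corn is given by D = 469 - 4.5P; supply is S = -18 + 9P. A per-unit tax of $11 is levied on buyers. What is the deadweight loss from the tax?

Pre-tax equilibrium: P* = 974/27, Q* = 920/3.
Tax on buyers shifts demand to D = 469 − 4.5(P + 11) = 419.5 - 4.5P.
419.5 - 4.5P = -18 + 9P gives seller price Ps = 875/27; buyers pay Pb = 875/27 + 11 = 1172/27.
New quantity: Q = 469 − 4.5(1172/27) = 821/3.
DWL = ½ × 11 × (920/3 − 821/3) = 181.5.

Deadweight loss = 181.5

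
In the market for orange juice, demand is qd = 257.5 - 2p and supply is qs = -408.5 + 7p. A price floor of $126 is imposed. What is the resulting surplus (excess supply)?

Surplus = 468

Equilibrium price would be p* = 74, so the floor at 126 binds.
At p = 126: qd = 5.5, qs = 473.5.
Surplus = 473.5 − 5.5 = 468.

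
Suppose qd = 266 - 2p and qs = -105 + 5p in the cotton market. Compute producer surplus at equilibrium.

Producer surplus = 2560

Equilibrium: 266 - 2p = -105 + 5p gives p* = 53, q* = 160.
Supply starts at p = 21 (where qs = 0).
PS = ½(53 − 21)(160) = 2560.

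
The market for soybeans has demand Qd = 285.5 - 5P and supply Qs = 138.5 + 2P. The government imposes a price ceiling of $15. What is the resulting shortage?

Equilibrium price would be P* = 21, so the ceiling at 15 binds.
At P = 15: Qd = 285.5 − 5(15) = 210.5, Qs = 138.5 + 2(15) = 168.5.
Shortage = 210.5 − 168.5 = 42.

Shortage = 42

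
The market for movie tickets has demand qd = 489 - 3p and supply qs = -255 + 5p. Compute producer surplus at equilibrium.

Equilibrium: 489 - 3p = -255 + 5p gives p* = 93, q* = 210.
Supply starts at p = 51 (where qs = 0).
PS = ½(93 − 51)(210) = 4410.

Producer surplus = 4410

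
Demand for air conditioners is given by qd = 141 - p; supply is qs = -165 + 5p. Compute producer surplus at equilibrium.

Equilibrium: 141 - p = -165 + 5p gives p* = 51, q* = 90.
Supply starts at p = 33 (where qs = 0).
PS = ½(51 − 33)(90) = 810.

Producer surplus = 810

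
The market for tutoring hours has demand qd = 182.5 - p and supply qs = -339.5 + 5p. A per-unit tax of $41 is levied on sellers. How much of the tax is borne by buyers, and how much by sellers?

Pre-tax equilibrium: p* = 87, q* = 95.5.
Tax on sellers shifts supply to qs = -339.5 + 5(p − 41) = -544.5 + 5p.
182.5 - p = -544.5 + 5p gives buyer price pb = 727/6; sellers receive ps = 727/6 − 41 = 481/6.
New quantity: q = 182.5 − 1(727/6) = 184/3.
Buyer burden = 727/6 − 87 = 205/6; seller burden = 87 − 481/6 = 41/6.

Buyers bear 205/6, sellers bear 41/6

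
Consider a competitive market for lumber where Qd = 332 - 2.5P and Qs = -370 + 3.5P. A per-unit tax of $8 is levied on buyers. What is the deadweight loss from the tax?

Deadweight loss = 140/3

Pre-tax equilibrium: P* = 117, Q* = 39.5.
Tax on buyers shifts demand to Qd = 332 − 2.5(P + 8) = 312 - 2.5P.
312 - 2.5P = -370 + 3.5P gives seller price Ps = 341/3; buyers pay Pb = 341/3 + 8 = 365/3.
New quantity: Q = 332 − 2.5(365/3) = 167/6.
DWL = ½ × 8 × (39.5 − 167/6) = 140/3.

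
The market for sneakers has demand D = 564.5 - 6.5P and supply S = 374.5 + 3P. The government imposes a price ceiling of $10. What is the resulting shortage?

Shortage = 95

Equilibrium price would be P* = 20, so the ceiling at 10 binds.
At P = 10: D = 564.5 − 6.5(10) = 499.5, S = 374.5 + 3(10) = 404.5.
Shortage = 499.5 − 404.5 = 95.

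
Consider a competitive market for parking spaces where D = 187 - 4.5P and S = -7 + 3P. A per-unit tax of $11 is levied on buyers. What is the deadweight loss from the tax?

Deadweight loss = 108.9

Pre-tax equilibrium: P* = 388/15, Q* = 70.6.
Tax on buyers shifts demand to D = 187 − 4.5(P + 11) = 137.5 - 4.5P.
137.5 - 4.5P = -7 + 3P gives seller price Ps = 289/15; buyers pay Pb = 289/15 + 11 = 454/15.
New quantity: Q = 187 − 4.5(454/15) = 50.8.
DWL = ½ × 11 × (70.6 − 50.8) = 108.9.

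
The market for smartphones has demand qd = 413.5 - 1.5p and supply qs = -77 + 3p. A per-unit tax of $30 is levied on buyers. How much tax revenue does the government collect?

Tax revenue = 6600

Pre-tax equilibrium: p* = 109, q* = 250.
Tax on buyers shifts demand to qd = 413.5 − 1.5(p + 30) = 368.5 - 1.5p.
368.5 - 1.5p = -77 + 3p gives seller price ps = 99; buyers pay pb = 99 + 30 = 129.
New quantity: q = 413.5 − 1.5(129) = 220.
Revenue = 30 × 220 = 6600.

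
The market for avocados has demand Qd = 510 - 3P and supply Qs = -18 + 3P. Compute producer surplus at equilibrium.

Producer surplus = 10086

Equilibrium: 510 - 3P = -18 + 3P gives P* = 88, Q* = 246.
Supply starts at P = 6 (where Qs = 0).
PS = ½(88 − 6)(246) = 10086.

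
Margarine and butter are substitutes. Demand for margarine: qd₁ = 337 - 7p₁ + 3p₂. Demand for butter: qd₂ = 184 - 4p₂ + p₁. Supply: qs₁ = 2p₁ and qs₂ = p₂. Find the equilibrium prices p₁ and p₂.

Market 1: 337 - 7p₁ + 3p₂ = 2p₁ → 9p₁ - 3p₂ = 337.
Market 2: 5p₂ - p₁ = 184.
Eliminating p₂: 5×(1) + 3×(2) gives 42p₁ = 2237, so p₁ = 2237/42.
Back-substitute into (2): p₂ = (184 + 1×2237/42) / 5 = 1993/42.

p₁ = 2237/42, p₂ = 1993/42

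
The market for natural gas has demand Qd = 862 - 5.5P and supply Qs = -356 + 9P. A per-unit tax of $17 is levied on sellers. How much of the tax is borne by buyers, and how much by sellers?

Pre-tax equilibrium: P* = 84, Q* = 400.
Tax on sellers shifts supply to Qs = -356 + 9(P − 17) = -509 + 9P.
862 - 5.5P = -509 + 9P gives buyer price Pb = 2742/29; sellers receive Ps = 2742/29 − 17 = 2249/29.
New quantity: Q = 862 − 5.5(2742/29) = 9917/29.
Buyer burden = 2742/29 − 84 = 306/29; seller burden = 84 − 2249/29 = 187/29.

Buyers bear 306/29, sellers bear 187/29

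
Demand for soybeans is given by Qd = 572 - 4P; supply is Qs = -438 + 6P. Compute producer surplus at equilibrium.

Equilibrium: 572 - 4P = -438 + 6P gives P* = 101, Q* = 168.
Supply starts at P = 73 (where Qs = 0).
PS = ½(101 − 73)(168) = 2352.

Producer surplus = 2352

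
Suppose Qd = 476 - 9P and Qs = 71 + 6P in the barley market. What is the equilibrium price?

P* = 27

Set Qd = Qs: 476 - 9P = 71 + 6P.
405 = 15P, so P* = 27.
Q* = 476 − 9(27) = 233.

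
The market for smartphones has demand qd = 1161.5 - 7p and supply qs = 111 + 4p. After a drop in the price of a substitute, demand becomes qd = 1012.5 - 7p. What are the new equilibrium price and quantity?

Original equilibrium: p* = 95.5, q* = 493.
New equilibrium: 1012.5 - 7p = 111 + 4p, so 901.5 = 11p and p' = 1803/22; q' = 1012.5 − 7(1803/22) = 4827/11.

p' = 1803/22, q' = 4827/11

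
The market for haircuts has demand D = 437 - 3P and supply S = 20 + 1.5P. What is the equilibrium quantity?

Q* = 159

Set D = S: 437 - 3P = 20 + 1.5P.
417 = 4.5P, so P* = 278/3.
Q* = 437 − 3(278/3) = 159.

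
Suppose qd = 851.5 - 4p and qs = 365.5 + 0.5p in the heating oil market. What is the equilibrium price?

p* = 108

Set qd = qs: 851.5 - 4p = 365.5 + 0.5p.
486 = 4.5p, so p* = 108.
q* = 851.5 − 4(108) = 419.5.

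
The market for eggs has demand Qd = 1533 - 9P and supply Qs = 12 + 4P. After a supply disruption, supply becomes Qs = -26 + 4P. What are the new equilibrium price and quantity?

Original equilibrium: P* = 117, Q* = 480.
New equilibrium: 1533 - 9P = -26 + 4P, so 1559 = 13P and P' = 1559/13; Q' = 1533 − 9(1559/13) = 5898/13.

P' = 1559/13, Q' = 5898/13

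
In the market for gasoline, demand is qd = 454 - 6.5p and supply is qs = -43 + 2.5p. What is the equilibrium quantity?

Set qd = qs: 454 - 6.5p = -43 + 2.5p.
497 = 9p, so p* = 497/9.
q* = 454 − 6.5(497/9) = 1711/18.

q* = 1711/18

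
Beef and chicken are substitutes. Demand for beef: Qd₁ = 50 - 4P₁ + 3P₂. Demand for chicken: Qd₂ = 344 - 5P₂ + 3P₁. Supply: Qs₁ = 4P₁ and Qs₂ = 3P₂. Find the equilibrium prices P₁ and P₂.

P₁ = 1432/55, P₂ = 2902/55

Market 1: 50 - 4P₁ + 3P₂ = 4P₁ → 8P₁ - 3P₂ = 50.
Market 2: 8P₂ - 3P₁ = 344.
Eliminating P₂: 8×(1) + 3×(2) gives 55P₁ = 1432, so P₁ = 1432/55.
Back-substitute into (2): P₂ = (344 + 3×1432/55) / 8 = 2902/55.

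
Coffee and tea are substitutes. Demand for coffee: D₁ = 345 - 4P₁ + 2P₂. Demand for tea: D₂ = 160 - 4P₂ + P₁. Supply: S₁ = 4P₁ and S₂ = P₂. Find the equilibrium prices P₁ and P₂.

Market 1: 345 - 4P₁ + 2P₂ = 4P₁ → 8P₁ - 2P₂ = 345.
Market 2: 5P₂ - P₁ = 160.
Eliminating P₂: 5×(1) + 2×(2) gives 38P₁ = 2045, so P₁ = 2045/38.
Back-substitute into (2): P₂ = (160 + 1×2045/38) / 5 = 1625/38.

P₁ = 2045/38, P₂ = 1625/38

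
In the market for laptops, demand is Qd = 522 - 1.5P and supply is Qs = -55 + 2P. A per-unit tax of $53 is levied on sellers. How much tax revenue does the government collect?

Tax revenue = 85065/7

Pre-tax equilibrium: P* = 1154/7, Q* = 1923/7.
Tax on sellers shifts supply to Qs = -55 + 2(P − 53) = -161 + 2P.
522 - 1.5P = -161 + 2P gives buyer price Pb = 1366/7; sellers receive Ps = 1366/7 − 53 = 995/7.
New quantity: Q = 522 − 1.5(1366/7) = 1605/7.
Revenue = 53 × 1605/7 = 85065/7.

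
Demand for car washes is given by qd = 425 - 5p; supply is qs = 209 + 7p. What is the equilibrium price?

Set qd = qs: 425 - 5p = 209 + 7p.
216 = 12p, so p* = 18.
q* = 425 − 5(18) = 335.

p* = 18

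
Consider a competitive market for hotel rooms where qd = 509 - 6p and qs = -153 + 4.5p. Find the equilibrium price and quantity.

p* = 1324/21, q* = 915/7

Set qd = qs: 509 - 6p = -153 + 4.5p.
662 = 10.5p, so p* = 1324/21.
q* = 509 − 6(1324/21) = 915/7.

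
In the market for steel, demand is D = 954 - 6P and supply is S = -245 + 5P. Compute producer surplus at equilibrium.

Equilibrium: 954 - 6P = -245 + 5P gives P* = 109, Q* = 300.
Supply starts at P = 49 (where S = 0).
PS = ½(109 − 49)(300) = 9000.

Producer surplus = 9000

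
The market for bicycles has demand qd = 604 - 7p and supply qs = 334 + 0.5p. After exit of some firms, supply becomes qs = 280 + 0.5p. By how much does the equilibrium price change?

Original equilibrium: p* = 36, q* = 352.
New equilibrium: 604 - 7p = 280 + 0.5p, so 324 = 7.5p and p' = 43.2; q' = 604 − 7(43.2) = 301.6.
Change in price: 43.2 − 36 = 7.2.

Δp = 7.2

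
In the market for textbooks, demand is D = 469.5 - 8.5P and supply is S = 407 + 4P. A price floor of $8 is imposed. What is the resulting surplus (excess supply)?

Equilibrium price would be P* = 5, so the floor at 8 binds.
At P = 8: D = 401.5, S = 439.
Surplus = 439 − 401.5 = 37.5.

Surplus = 37.5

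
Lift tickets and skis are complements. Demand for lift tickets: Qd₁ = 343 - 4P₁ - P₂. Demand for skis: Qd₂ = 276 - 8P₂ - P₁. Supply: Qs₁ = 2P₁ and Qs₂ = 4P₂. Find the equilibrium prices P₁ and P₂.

P₁ = 3840/71, P₂ = 1313/71

Market 1: 343 - 4P₁ - P₂ = 2P₁ → 6P₁ + P₂ = 343.
Market 2: 12P₂ + P₁ = 276.
Eliminating P₂: 12×(1) − 1×(2) gives 71P₁ = 3840, so P₁ = 3840/71.
Back-substitute into (2): P₂ = (276 − 1×3840/71) / 12 = 1313/71.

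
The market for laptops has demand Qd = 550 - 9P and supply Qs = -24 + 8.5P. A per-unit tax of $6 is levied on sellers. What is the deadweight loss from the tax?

Pre-tax equilibrium: P* = 32.8, Q* = 254.8.
Tax on sellers shifts supply to Qs = -24 + 8.5(P − 6) = -75 + 8.5P.
550 - 9P = -75 + 8.5P gives buyer price Pb = 250/7; sellers receive Ps = 250/7 − 6 = 208/7.
New quantity: Q = 550 − 9(250/7) = 1600/7.
DWL = ½ × 6 × (254.8 − 1600/7) = 2754/35.

Deadweight loss = 2754/35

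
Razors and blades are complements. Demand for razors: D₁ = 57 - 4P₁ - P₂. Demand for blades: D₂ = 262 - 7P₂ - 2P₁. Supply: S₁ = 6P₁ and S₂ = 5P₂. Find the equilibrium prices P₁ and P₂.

Market 1: 57 - 4P₁ - P₂ = 6P₁ → 10P₁ + P₂ = 57.
Market 2: 12P₂ + 2P₁ = 262.
Eliminating P₂: 12×(1) − 1×(2) gives 118P₁ = 422, so P₁ = 211/59.
Back-substitute into (2): P₂ = (262 − 2×211/59) / 12 = 1253/59.

P₁ = 211/59, P₂ = 1253/59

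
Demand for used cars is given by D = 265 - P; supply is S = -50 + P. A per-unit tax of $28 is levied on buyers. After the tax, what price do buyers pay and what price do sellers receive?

Pre-tax equilibrium: P* = 157.5, Q* = 107.5.
Tax on buyers shifts demand to D = 265 − 1(P + 28) = 237 - P.
237 - P = -50 + P gives seller price Ps = 143.5; buyers pay Pb = 143.5 + 28 = 171.5.
New quantity: Q = 265 − 1(171.5) = 93.5.

Buyers pay $171.5, sellers receive $143.5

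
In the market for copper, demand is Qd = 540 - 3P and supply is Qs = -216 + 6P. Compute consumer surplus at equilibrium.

Consumer surplus = 13824

Equilibrium: 540 - 3P = -216 + 6P gives P* = 84, Q* = 288.
Demand choke price (Qd = 0): P = 180.
CS = ½(180 − 84)(288) = 13824.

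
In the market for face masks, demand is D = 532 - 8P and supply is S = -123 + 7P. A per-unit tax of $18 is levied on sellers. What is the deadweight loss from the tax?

Pre-tax equilibrium: P* = 131/3, Q* = 548/3.
Tax on sellers shifts supply to S = -123 + 7(P − 18) = -249 + 7P.
532 - 8P = -249 + 7P gives buyer price Pb = 781/15; sellers receive Ps = 781/15 − 18 = 511/15.
New quantity: Q = 532 − 8(781/15) = 1732/15.
DWL = ½ × 18 × (548/3 − 1732/15) = 604.8.

Deadweight loss = 604.8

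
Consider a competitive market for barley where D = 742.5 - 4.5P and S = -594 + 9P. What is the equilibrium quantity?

Q* = 297

Set D = S: 742.5 - 4.5P = -594 + 9P.
1336.5 = 13.5P, so P* = 99.
Q* = 742.5 − 4.5(99) = 297.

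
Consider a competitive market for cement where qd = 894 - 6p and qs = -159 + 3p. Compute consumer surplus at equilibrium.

Equilibrium: 894 - 6p = -159 + 3p gives p* = 117, q* = 192.
Demand choke price (qd = 0): p = 149.
CS = ½(149 − 117)(192) = 3072.

Consumer surplus = 3072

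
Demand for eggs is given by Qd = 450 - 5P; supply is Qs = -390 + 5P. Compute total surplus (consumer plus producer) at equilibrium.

Total surplus = 180

Equilibrium: 450 - 5P = -390 + 5P gives P* = 84, Q* = 30.
Demand choke price: P = 90; supply starts at P = 78.
CS = ½(90 − 84)(30) = 90; PS = ½(84 − 78)(30) = 90.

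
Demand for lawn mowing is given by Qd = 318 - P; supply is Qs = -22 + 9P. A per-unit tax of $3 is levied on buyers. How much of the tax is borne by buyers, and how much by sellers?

Pre-tax equilibrium: P* = 34, Q* = 284.
Tax on buyers shifts demand to Qd = 318 − 1(P + 3) = 315 - P.
315 - P = -22 + 9P gives seller price Ps = 33.7; buyers pay Pb = 33.7 + 3 = 36.7.
New quantity: Q = 318 − 1(36.7) = 281.3.
Buyer burden = 36.7 − 34 = 2.7; seller burden = 34 − 33.7 = 0.3.

Buyers bear $2.7, sellers bear $0.3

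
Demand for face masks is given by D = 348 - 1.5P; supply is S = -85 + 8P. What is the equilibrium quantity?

Set D = S: 348 - 1.5P = -85 + 8P.
433 = 9.5P, so P* = 866/19.
Q* = 348 − 1.5(866/19) = 5313/19.

Q* = 5313/19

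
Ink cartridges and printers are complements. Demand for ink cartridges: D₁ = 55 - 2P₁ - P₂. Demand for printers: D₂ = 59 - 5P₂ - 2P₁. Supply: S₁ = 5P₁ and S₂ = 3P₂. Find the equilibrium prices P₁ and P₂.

Market 1: 55 - 2P₁ - P₂ = 5P₁ → 7P₁ + P₂ = 55.
Market 2: 8P₂ + 2P₁ = 59.
Eliminating P₂: 8×(1) − 1×(2) gives 54P₁ = 381, so P₁ = 127/18.
Back-substitute into (2): P₂ = (59 − 2×127/18) / 8 = 101/18.

P₁ = 127/18, P₂ = 101/18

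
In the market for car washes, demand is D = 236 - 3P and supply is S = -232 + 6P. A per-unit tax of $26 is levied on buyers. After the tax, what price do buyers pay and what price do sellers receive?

Pre-tax equilibrium: P* = 52, Q* = 80.
Tax on buyers shifts demand to D = 236 − 3(P + 26) = 158 - 3P.
158 - 3P = -232 + 6P gives seller price Ps = 130/3; buyers pay Pb = 130/3 + 26 = 208/3.
New quantity: Q = 236 − 3(208/3) = 28.

Buyers pay 208/3, sellers receive 130/3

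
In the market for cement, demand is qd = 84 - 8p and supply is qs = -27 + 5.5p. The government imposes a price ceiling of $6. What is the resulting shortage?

Shortage = 30

Equilibrium price would be p* = 74/9, so the ceiling at 6 binds.
At p = 6: qd = 84 − 8(6) = 36, qs = -27 + 5.5(6) = 6.
Shortage = 36 − 6 = 30.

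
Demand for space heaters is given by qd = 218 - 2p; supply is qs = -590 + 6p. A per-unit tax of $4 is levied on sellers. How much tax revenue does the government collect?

Tax revenue = 40

Pre-tax equilibrium: p* = 101, q* = 16.
Tax on sellers shifts supply to qs = -590 + 6(p − 4) = -614 + 6p.
218 - 2p = -614 + 6p gives buyer price pb = 104; sellers receive ps = 104 − 4 = 100.
New quantity: q = 218 − 2(104) = 10.
Revenue = 4 × 10 = 40.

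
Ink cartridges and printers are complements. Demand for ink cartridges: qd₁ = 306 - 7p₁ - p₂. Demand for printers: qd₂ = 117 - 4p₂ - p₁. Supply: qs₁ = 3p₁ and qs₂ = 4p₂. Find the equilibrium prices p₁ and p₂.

p₁ = 2331/79, p₂ = 864/79

Market 1: 306 - 7p₁ - p₂ = 3p₁ → 10p₁ + p₂ = 306.
Market 2: 8p₂ + p₁ = 117.
Eliminating p₂: 8×(1) − 1×(2) gives 79p₁ = 2331, so p₁ = 2331/79.
Back-substitute into (2): p₂ = (117 − 1×2331/79) / 8 = 864/79.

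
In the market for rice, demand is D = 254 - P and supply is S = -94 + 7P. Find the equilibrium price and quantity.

P* = 43.5, Q* = 210.5

Set D = S: 254 - P = -94 + 7P.
348 = 8P, so P* = 43.5.
Q* = 254 − 1(43.5) = 210.5.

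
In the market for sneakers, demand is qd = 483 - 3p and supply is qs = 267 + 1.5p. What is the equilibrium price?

Set qd = qs: 483 - 3p = 267 + 1.5p.
216 = 4.5p, so p* = 48.
q* = 483 − 3(48) = 339.

p* = 48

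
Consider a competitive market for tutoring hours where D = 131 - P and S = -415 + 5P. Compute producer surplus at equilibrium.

Equilibrium: 131 - P = -415 + 5P gives P* = 91, Q* = 40.
Supply starts at P = 83 (where S = 0).
PS = ½(91 − 83)(40) = 160.

Producer surplus = 160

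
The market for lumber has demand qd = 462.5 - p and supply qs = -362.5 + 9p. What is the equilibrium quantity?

Set qd = qs: 462.5 - p = -362.5 + 9p.
825 = 10p, so p* = 82.5.
q* = 462.5 − 1(82.5) = 380.

q* = 380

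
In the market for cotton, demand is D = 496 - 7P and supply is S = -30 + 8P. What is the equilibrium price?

P* = 526/15

Set D = S: 496 - 7P = -30 + 8P.
526 = 15P, so P* = 526/15.
Q* = 496 − 7(526/15) = 3758/15.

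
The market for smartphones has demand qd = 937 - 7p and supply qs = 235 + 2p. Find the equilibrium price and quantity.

Set qd = qs: 937 - 7p = 235 + 2p.
702 = 9p, so p* = 78.
q* = 937 − 7(78) = 391.

p* = 78, q* = 391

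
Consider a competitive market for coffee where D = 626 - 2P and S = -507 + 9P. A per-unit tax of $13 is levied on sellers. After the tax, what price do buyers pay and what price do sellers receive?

Pre-tax equilibrium: P* = 103, Q* = 420.
Tax on sellers shifts supply to S = -507 + 9(P − 13) = -624 + 9P.
626 - 2P = -624 + 9P gives buyer price Pb = 1250/11; sellers receive Ps = 1250/11 − 13 = 1107/11.
New quantity: Q = 626 − 2(1250/11) = 4386/11.

Buyers pay 1250/11, sellers receive 1107/11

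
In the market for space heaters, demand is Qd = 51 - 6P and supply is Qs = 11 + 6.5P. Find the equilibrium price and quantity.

Set Qd = Qs: 51 - 6P = 11 + 6.5P.
40 = 12.5P, so P* = 3.2.
Q* = 51 − 6(3.2) = 31.8.

P* = 3.2, Q* = 31.8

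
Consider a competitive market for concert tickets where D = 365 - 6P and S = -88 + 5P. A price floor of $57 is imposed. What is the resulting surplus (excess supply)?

Equilibrium price would be P* = 453/11, so the floor at 57 binds.
At P = 57: D = 23, S = 197.
Surplus = 197 − 23 = 174.

Surplus = 174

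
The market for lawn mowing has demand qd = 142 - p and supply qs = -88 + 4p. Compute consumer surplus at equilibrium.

Equilibrium: 142 - p = -88 + 4p gives p* = 46, q* = 96.
Demand choke price (qd = 0): p = 142.
CS = ½(142 − 46)(96) = 4608.

Consumer surplus = 4608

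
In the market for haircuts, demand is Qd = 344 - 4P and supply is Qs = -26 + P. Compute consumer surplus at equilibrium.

Consumer surplus = 288

Equilibrium: 344 - 4P = -26 + P gives P* = 74, Q* = 48.
Demand choke price (Qd = 0): P = 86.
CS = ½(86 − 74)(48) = 288.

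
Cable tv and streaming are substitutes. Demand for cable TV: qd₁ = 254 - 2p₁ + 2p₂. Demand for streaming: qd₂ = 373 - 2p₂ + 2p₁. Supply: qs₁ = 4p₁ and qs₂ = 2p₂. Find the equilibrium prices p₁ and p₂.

Market 1: 254 - 2p₁ + 2p₂ = 4p₁ → 6p₁ - 2p₂ = 254.
Market 2: 4p₂ - 2p₁ = 373.
Eliminating p₂: 4×(1) + 2×(2) gives 20p₁ = 1762, so p₁ = 88.1.
Back-substitute into (2): p₂ = (373 + 2×88.1) / 4 = 137.3.

p₁ = 88.1, p₂ = 137.3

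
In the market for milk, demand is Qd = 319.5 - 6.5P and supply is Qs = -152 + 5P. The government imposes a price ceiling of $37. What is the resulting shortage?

Equilibrium price would be P* = 41, so the ceiling at 37 binds.
At P = 37: Qd = 319.5 − 6.5(37) = 79, Qs = -152 + 5(37) = 33.
Shortage = 79 − 33 = 46.

Shortage = 46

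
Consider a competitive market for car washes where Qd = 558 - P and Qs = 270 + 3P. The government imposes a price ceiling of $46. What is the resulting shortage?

Shortage = 104

Equilibrium price would be P* = 72, so the ceiling at 46 binds.
At P = 46: Qd = 558 − 1(46) = 512, Qs = 270 + 3(46) = 408.
Shortage = 512 − 408 = 104.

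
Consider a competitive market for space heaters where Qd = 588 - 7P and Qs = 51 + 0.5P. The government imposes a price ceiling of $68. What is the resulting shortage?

Shortage = 27

Equilibrium price would be P* = 71.6, so the ceiling at 68 binds.
At P = 68: Qd = 588 − 7(68) = 112, Qs = 51 + 0.5(68) = 85.
Shortage = 112 − 85 = 27.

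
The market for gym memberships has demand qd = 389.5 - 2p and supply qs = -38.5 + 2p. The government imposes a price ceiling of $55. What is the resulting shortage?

Equilibrium price would be p* = 107, so the ceiling at 55 binds.
At p = 55: qd = 389.5 − 2(55) = 279.5, qs = -38.5 + 2(55) = 71.5.
Shortage = 279.5 − 71.5 = 208.

Shortage = 208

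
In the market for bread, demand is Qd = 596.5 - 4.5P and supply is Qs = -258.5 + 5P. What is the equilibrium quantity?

Set Qd = Qs: 596.5 - 4.5P = -258.5 + 5P.
855 = 9.5P, so P* = 90.
Q* = 596.5 − 4.5(90) = 191.5.

Q* = 191.5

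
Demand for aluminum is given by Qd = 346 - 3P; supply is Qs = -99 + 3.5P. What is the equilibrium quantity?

Set Qd = Qs: 346 - 3P = -99 + 3.5P.
445 = 6.5P, so P* = 890/13.
Q* = 346 − 3(890/13) = 1828/13.

Q* = 1828/13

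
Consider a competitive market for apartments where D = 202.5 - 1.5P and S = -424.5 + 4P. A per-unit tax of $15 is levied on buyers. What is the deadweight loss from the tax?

Deadweight loss = 1350/11

Pre-tax equilibrium: P* = 114, Q* = 31.5.
Tax on buyers shifts demand to D = 202.5 − 1.5(P + 15) = 180 - 1.5P.
180 - 1.5P = -424.5 + 4P gives seller price Ps = 1209/11; buyers pay Pb = 1209/11 + 15 = 1374/11.
New quantity: Q = 202.5 − 1.5(1374/11) = 333/22.
DWL = ½ × 15 × (31.5 − 333/22) = 1350/11.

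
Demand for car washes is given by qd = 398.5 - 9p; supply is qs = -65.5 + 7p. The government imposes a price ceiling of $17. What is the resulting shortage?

Equilibrium price would be p* = 29, so the ceiling at 17 binds.
At p = 17: qd = 398.5 − 9(17) = 245.5, qs = -65.5 + 7(17) = 53.5.
Shortage = 245.5 − 53.5 = 192.

Shortage = 192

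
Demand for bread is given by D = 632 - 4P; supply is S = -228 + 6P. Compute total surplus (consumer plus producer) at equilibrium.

Total surplus = 17280

Equilibrium: 632 - 4P = -228 + 6P gives P* = 86, Q* = 288.
Demand choke price: P = 158; supply starts at P = 38.
CS = ½(158 − 86)(288) = 10368; PS = ½(86 − 38)(288) = 6912.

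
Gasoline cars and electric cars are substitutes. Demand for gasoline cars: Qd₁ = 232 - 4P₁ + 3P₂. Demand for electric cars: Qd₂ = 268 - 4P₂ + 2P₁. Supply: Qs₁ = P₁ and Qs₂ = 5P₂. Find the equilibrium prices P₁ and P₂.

P₁ = 964/13, P₂ = 1804/39

Market 1: 232 - 4P₁ + 3P₂ = P₁ → 5P₁ - 3P₂ = 232.
Market 2: 9P₂ - 2P₁ = 268.
Eliminating P₂: 9×(1) + 3×(2) gives 39P₁ = 2892, so P₁ = 964/13.
Back-substitute into (2): P₂ = (268 + 2×964/13) / 9 = 1804/39.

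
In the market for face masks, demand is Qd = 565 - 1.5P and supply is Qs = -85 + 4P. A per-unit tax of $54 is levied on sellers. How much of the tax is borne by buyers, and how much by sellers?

Buyers bear 432/11, sellers bear 162/11

Pre-tax equilibrium: P* = 1300/11, Q* = 4265/11.
Tax on sellers shifts supply to Qs = -85 + 4(P − 54) = -301 + 4P.
565 - 1.5P = -301 + 4P gives buyer price Pb = 1732/11; sellers receive Ps = 1732/11 − 54 = 1138/11.
New quantity: Q = 565 − 1.5(1732/11) = 3617/11.
Buyer burden = 1732/11 − 1300/11 = 432/11; seller burden = 1300/11 − 1138/11 = 162/11.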